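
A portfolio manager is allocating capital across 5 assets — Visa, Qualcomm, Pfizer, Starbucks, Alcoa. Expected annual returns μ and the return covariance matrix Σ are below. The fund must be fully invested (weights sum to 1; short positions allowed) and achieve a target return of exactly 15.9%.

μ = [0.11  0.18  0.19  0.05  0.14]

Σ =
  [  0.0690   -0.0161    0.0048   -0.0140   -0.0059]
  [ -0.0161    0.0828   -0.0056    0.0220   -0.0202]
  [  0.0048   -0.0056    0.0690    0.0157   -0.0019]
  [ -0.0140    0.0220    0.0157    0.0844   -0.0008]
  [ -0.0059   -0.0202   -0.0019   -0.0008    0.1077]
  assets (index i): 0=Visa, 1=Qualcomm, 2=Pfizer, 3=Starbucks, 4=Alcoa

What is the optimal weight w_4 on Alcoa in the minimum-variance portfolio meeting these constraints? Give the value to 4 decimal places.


g=Σ⁻¹μ = [2.2760  3.4685  3.0446  -0.4804  2.1253]
h=Σ⁻¹𝟙 = [20.7229  18.2492  13.0475  8.2358  14.1344]
a=μᵀg=1.726687  b=𝟙ᵀg=10.434007  c=𝟙ᵀh=74.389777  D=ac−b²=19.579323
λ₁=(c·0.159−b)/D = (74.389777·0.159−10.434007)/19.579323 = 0.071196
λ₂=(a−b·0.159)/D = (1.726687−10.434007·0.159)/19.579323 = 0.003457
w* = 0.071196·g + 0.003457·h:
  w_0 = 0.071196·2.2760 + 0.003457·20.7229 = 0.2337  (Visa)
  w_1 = 0.071196·3.4685 + 0.003457·18.2492 = 0.3100  (Qualcomm)
  w_2 = 0.071196·3.0446 + 0.003457·13.0475 = 0.2619  (Pfizer)
  w_3 = 0.071196·-0.4804 + 0.003457·8.2358 = -0.0057  (Starbucks)
  w_4 = 0.071196·2.1253 + 0.003457·14.1344 = 0.2002  (Alcoa)
Σw_i=1.0000  μᵀw=0.1590
σ²=wᵀΣw=λ₁·μ_p+λ₂ = 0.071196·0.159 + 0.003457 = 0.014777 ≈ 0.0148

0.2002


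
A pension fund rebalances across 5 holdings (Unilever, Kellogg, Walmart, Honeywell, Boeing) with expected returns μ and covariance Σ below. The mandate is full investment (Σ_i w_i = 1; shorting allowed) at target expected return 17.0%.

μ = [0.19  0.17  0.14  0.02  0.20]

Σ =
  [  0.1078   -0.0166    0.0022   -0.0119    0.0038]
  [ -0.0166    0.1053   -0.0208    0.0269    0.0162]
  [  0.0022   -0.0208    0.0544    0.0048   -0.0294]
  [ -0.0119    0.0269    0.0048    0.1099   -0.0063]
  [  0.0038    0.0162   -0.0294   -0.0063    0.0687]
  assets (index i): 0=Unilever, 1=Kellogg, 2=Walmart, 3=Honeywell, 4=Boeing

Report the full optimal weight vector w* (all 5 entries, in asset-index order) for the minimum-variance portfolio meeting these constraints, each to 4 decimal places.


0.1204  0.1574  0.4040  -0.0009  0.3191

g=Σ⁻¹μ = [1.8182  2.4039  6.0352  -0.1975  4.8084]
h=Σ⁻¹𝟙 = [10.2419  12.3439  36.9428  7.1522  27.5442]
a=μᵀg=2.556798  b=𝟙ᵀg=14.868318  c=𝟙ᵀh=94.225137  D=ac−b²=19.847759
λ₁=(c·0.170−b)/D = (94.225137·0.170−14.868318)/19.847759 = 0.057939
λ₂=(a−b·0.170)/D = (2.556798−14.868318·0.170)/19.847759 = 0.001470
w* = 0.057939·g + 0.001470·h:
  w_0 = 0.057939·1.8182 + 0.001470·10.2419 = 0.1204  (Unilever)
  w_1 = 0.057939·2.4039 + 0.001470·12.3439 = 0.1574  (Kellogg)
  w_2 = 0.057939·6.0352 + 0.001470·36.9428 = 0.4040  (Walmart)
  w_3 = 0.057939·-0.1975 + 0.001470·7.1522 = -0.0009  (Honeywell)
  w_4 = 0.057939·4.8084 + 0.001470·27.5442 = 0.3191  (Boeing)
Σw_i=1.0000  μᵀw=0.1700
σ²=wᵀΣw=λ₁·μ_p+λ₂ = 0.057939·0.170 + 0.001470 = 0.011320 ≈ 0.0113


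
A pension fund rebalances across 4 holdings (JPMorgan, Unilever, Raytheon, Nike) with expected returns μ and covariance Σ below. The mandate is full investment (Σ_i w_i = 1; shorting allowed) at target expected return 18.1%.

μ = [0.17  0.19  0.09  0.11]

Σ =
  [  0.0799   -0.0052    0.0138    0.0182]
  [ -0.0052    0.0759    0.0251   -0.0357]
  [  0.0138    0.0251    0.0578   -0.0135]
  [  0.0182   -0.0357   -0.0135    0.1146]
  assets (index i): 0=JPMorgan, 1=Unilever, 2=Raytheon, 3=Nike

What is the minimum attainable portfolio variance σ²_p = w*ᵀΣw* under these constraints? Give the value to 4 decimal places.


0.0291

g=Σ⁻¹μ = [1.9611  3.4501  -0.0071  1.7224]
h=Σ⁻¹𝟙 = [8.4748  16.5273  11.3388  13.8644]
a=μᵀg=1.177728  b=𝟙ᵀg=7.126477  c=𝟙ᵀh=50.205265  D=ac−b²=8.341496
λ₁=(c·0.181−b)/D = (50.205265·0.181−7.126477)/8.341496 = 0.235051
λ₂=(a−b·0.181)/D = (1.177728−7.126477·0.181)/8.341496 = -0.013446
w* = 0.235051·g + -0.013446·h:
  w_0 = 0.235051·1.9611 + -0.013446·8.4748 = 0.3470  (JPMorgan)
  w_1 = 0.235051·3.4501 + -0.013446·16.5273 = 0.5887  (Unilever)
  w_2 = 0.235051·-0.0071 + -0.013446·11.3388 = -0.1541  (Raytheon)
  w_3 = 0.235051·1.7224 + -0.013446·13.8644 = 0.2184  (Nike)
Σw_i=1.0000  μᵀw=0.1810
σ²=wᵀΣw=λ₁·μ_p+λ₂ = 0.235051·0.181 + -0.013446 = 0.029098 ≈ 0.0291


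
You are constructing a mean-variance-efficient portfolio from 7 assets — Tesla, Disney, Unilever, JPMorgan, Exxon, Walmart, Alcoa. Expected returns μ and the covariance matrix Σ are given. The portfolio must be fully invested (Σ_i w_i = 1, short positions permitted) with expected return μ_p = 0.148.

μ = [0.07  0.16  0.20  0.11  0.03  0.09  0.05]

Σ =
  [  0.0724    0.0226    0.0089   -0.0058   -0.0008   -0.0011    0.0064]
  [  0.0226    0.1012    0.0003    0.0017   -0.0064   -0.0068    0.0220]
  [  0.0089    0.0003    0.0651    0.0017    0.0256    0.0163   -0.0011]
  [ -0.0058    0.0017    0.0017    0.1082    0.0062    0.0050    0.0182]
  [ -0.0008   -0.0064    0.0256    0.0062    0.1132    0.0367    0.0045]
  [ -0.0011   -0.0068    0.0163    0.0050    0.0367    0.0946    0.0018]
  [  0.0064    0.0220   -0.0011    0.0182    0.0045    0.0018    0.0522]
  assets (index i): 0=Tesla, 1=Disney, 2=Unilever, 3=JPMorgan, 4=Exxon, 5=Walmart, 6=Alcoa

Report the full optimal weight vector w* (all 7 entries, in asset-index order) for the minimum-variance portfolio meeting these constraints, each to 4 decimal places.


0.0878  0.1961  0.4002  0.1458  -0.0452  0.1247  0.0906

g=Σ⁻¹μ = [0.1913  1.5081  3.0836  0.9470  -0.6355  0.7260  0.0634]
h=Σ⁻¹𝟙 = [10.3848  5.3145  10.7517  6.8335  3.5406  7.2402  12.9332]
a=μᵀg=1.025000  b=𝟙ᵀg=5.883770  c=𝟙ᵀh=56.998433  D=ac−b²=23.804649
λ₁=(c·0.148−b)/D = (56.998433·0.148−5.883770)/23.804649 = 0.107206
λ₂=(a−b·0.148)/D = (1.025000−5.883770·0.148)/23.804649 = 0.006478
w* = 0.107206·g + 0.006478·h:
  w_0 = 0.107206·0.1913 + 0.006478·10.3848 = 0.0878  (Tesla)
  w_1 = 0.107206·1.5081 + 0.006478·5.3145 = 0.1961  (Disney)
  w_2 = 0.107206·3.0836 + 0.006478·10.7517 = 0.4002  (Unilever)
  w_3 = 0.107206·0.9470 + 0.006478·6.8335 = 0.1458  (JPMorgan)
  w_4 = 0.107206·-0.6355 + 0.006478·3.5406 = -0.0452  (Exxon)
  w_5 = 0.107206·0.7260 + 0.006478·7.2402 = 0.1247  (Walmart)
  w_6 = 0.107206·0.0634 + 0.006478·12.9332 = 0.0906  (Alcoa)
Σw_i=1.0000  μᵀw=0.1480
σ²=wᵀΣw=λ₁·μ_p+λ₂ = 0.107206·0.148 + 0.006478 = 0.022344 ≈ 0.0223


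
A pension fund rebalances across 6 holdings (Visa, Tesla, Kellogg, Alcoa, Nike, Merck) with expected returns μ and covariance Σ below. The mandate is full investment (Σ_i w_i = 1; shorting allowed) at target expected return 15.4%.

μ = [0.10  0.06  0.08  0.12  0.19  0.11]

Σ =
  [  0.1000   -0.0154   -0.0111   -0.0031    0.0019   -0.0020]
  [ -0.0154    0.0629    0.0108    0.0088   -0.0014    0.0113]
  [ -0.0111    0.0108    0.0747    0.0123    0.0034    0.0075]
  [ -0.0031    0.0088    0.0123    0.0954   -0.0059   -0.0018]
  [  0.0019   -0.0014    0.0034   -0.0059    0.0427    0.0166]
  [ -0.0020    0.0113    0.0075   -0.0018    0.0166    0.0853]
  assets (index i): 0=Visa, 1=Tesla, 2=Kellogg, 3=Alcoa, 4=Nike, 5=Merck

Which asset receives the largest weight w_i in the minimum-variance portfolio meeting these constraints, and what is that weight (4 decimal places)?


g=Σ⁻¹μ = [1.1875  0.9847  0.6415  1.4041  4.4583  0.2926]
h=Σ⁻¹𝟙 = [13.5180  15.7250  10.0361  9.6269  21.9155  5.0129]
a=μᵀg=1.276914  b=𝟙ᵀg=8.968785  c=𝟙ᵀh=75.834466  D=ac−b²=16.394954
λ₁=(c·0.154−b)/D = (75.834466·0.154−8.968785)/16.394954 = 0.165278
λ₂=(a−b·0.154)/D = (1.276914−8.968785·0.154)/16.394954 = -0.006360
w* = 0.165278·g + -0.006360·h:
  w_0 = 0.165278·1.1875 + -0.006360·13.5180 = 0.1103  (Visa)
  w_1 = 0.165278·0.9847 + -0.006360·15.7250 = 0.0627  (Tesla)
  w_2 = 0.165278·0.6415 + -0.006360·10.0361 = 0.0422  (Kellogg)
  w_3 = 0.165278·1.4041 + -0.006360·9.6269 = 0.1708  (Alcoa)
  w_4 = 0.165278·4.4583 + -0.006360·21.9155 = 0.5975  (Nike)
  w_5 = 0.165278·0.2926 + -0.006360·5.0129 = 0.0165  (Merck)
Σw_i=1.0000  μᵀw=0.1540
σ²=wᵀΣw=λ₁·μ_p+λ₂ = 0.165278·0.154 + -0.006360 = 0.019092 ≈ 0.0191

Nike (0.5975)


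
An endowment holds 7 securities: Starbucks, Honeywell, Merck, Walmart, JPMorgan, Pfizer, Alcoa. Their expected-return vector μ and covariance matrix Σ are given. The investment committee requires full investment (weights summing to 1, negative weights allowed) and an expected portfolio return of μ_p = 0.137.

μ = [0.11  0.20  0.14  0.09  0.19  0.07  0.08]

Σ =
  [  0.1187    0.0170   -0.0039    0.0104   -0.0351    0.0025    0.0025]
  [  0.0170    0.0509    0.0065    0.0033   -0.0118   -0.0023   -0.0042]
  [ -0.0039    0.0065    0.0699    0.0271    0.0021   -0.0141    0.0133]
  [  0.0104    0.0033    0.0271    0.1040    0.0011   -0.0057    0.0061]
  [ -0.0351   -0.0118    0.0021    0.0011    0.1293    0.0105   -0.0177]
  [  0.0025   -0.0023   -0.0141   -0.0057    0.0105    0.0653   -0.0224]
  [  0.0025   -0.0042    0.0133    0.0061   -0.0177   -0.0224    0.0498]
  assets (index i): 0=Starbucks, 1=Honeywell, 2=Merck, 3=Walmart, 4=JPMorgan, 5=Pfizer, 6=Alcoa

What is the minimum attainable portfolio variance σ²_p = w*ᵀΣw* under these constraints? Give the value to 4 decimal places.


g=Σ⁻¹μ = [0.9073  4.3841  1.3076  0.1937  2.3770  2.2855  3.4305]
h=Σ⁻¹𝟙 = [7.8761  23.2062  8.9851  5.0097  14.4989  28.4187  36.5647]
a=μᵀg=2.063166  b=𝟙ᵀg=14.885653  c=𝟙ᵀh=124.559278  D=ac−b²=35.403811
λ₁=(c·0.137−b)/D = (124.559278·0.137−14.885653)/35.403811 = 0.061546
λ₂=(a−b·0.137)/D = (2.063166−14.885653·0.137)/35.403811 = 0.000673
w* = 0.061546·g + 0.000673·h:
  w_0 = 0.061546·0.9073 + 0.000673·7.8761 = 0.0611  (Starbucks)
  w_1 = 0.061546·4.3841 + 0.000673·23.2062 = 0.2854  (Honeywell)
  w_2 = 0.061546·1.3076 + 0.000673·8.9851 = 0.0865  (Merck)
  w_3 = 0.061546·0.1937 + 0.000673·5.0097 = 0.0153  (Walmart)
  w_4 = 0.061546·2.3770 + 0.000673·14.4989 = 0.1561  (JPMorgan)
  w_5 = 0.061546·2.2855 + 0.000673·28.4187 = 0.1598  (Pfizer)
  w_6 = 0.061546·3.4305 + 0.000673·36.5647 = 0.2357  (Alcoa)
Σw_i=1.0000  μᵀw=0.1370
σ²=wᵀΣw=λ₁·μ_p+λ₂ = 0.061546·0.137 + 0.000673 = 0.009105 ≈ 0.0091

0.0091


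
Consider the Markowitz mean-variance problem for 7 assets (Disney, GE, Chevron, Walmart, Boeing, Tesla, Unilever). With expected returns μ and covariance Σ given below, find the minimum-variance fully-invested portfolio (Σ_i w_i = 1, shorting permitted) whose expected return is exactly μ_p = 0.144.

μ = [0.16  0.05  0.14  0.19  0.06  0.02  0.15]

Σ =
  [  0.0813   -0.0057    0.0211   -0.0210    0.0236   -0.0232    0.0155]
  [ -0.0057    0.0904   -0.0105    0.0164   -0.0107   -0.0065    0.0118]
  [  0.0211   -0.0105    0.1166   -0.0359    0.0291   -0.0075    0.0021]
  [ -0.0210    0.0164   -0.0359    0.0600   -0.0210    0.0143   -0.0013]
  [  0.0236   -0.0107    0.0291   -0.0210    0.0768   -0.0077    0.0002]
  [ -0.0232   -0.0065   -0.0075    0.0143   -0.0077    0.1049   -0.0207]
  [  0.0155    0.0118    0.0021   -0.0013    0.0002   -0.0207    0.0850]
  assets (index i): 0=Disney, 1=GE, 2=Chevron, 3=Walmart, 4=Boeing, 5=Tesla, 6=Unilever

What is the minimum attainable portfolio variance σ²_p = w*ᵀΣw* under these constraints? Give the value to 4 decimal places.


0.0105

g=Σ⁻¹μ = [2.4566  -0.1156  2.2956  5.6018  0.7155  0.4708  1.4747]
h=Σ⁻¹𝟙 = [14.7308  9.4396  12.7763  28.8545  14.1929  13.6023  11.1729]
a=μᵀg=2.046554  b=𝟙ᵀg=12.899478  c=𝟙ᵀh=104.769161  D=ac−b²=48.019211
λ₁=(c·0.144−b)/D = (104.769161·0.144−12.899478)/48.019211 = 0.045550
λ₂=(a−b·0.144)/D = (2.046554−12.899478·0.144)/48.019211 = 0.003937
w* = 0.045550·g + 0.003937·h:
  w_0 = 0.045550·2.4566 + 0.003937·14.7308 = 0.1699  (Disney)
  w_1 = 0.045550·-0.1156 + 0.003937·9.4396 = 0.0319  (GE)
  w_2 = 0.045550·2.2956 + 0.003937·12.7763 = 0.1549  (Chevron)
  w_3 = 0.045550·5.6018 + 0.003937·28.8545 = 0.3687  (Walmart)
  w_4 = 0.045550·0.7155 + 0.003937·14.1929 = 0.0885  (Boeing)
  w_5 = 0.045550·0.4708 + 0.003937·13.6023 = 0.0750  (Tesla)
  w_6 = 0.045550·1.4747 + 0.003937·11.1729 = 0.1112  (Unilever)
Σw_i=1.0000  μᵀw=0.1440
σ²=wᵀΣw=λ₁·μ_p+λ₂ = 0.045550·0.144 + 0.003937 = 0.010496 ≈ 0.0105


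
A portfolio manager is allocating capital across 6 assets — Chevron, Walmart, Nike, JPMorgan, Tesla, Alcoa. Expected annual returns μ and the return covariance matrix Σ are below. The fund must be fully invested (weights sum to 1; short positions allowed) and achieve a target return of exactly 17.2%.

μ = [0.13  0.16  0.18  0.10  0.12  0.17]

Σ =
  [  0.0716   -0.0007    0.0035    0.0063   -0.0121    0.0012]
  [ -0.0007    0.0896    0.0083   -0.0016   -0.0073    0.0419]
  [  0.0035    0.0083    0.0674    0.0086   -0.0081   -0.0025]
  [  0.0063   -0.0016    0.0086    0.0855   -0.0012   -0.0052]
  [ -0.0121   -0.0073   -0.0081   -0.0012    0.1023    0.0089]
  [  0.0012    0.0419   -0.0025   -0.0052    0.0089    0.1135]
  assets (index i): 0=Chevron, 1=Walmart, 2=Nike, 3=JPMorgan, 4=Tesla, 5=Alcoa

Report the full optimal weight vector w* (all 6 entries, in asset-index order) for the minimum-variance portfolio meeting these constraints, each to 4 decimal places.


u=Σ⁻¹μ = [1.8819  1.2513  2.5364  0.8818  1.6103  0.9859]
v=Σ⁻¹𝟙 = [14.6112  8.8557  13.4583  9.9239  12.8711  5.1287]
a=μᵀu=1.350438  b=𝟙ᵀu=9.147668  c=𝟙ᵀv=64.848922  D=ac−b²=3.894592
λ₁=(c·0.172−b)/D = (64.848922·0.172−9.147668)/3.894592 = 0.515162
λ₂=(a−b·0.172)/D = (1.350438−9.147668·0.172)/3.894592 = -0.057249
w* = 0.515162·u + -0.057249·v:
  w_0 = 0.515162·1.8819 + -0.057249·14.6112 = 0.1330  (Chevron)
  w_1 = 0.515162·1.2513 + -0.057249·8.8557 = 0.1377  (Walmart)
  w_2 = 0.515162·2.5364 + -0.057249·13.4583 = 0.5362  (Nike)
  w_3 = 0.515162·0.8818 + -0.057249·9.9239 = -0.1139  (JPMorgan)
  w_4 = 0.515162·1.6103 + -0.057249·12.8711 = 0.0927  (Tesla)
  w_5 = 0.515162·0.9859 + -0.057249·5.1287 = 0.2143  (Alcoa)
Σw_i=1.0000  μᵀw=0.1720
σ²=wᵀΣw=λ₁·μ_p+λ₂ = 0.515162·0.172 + -0.057249 = 0.031359 ≈ 0.0314

0.1330  0.1377  0.5362  -0.1139  0.0927  0.2143


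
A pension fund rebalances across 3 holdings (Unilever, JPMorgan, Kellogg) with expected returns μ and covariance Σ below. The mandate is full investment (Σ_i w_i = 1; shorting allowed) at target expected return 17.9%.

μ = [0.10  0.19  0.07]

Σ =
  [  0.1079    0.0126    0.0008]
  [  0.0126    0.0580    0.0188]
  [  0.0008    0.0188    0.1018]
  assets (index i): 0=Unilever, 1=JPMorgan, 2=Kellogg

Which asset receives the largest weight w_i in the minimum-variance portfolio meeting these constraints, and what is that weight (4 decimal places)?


g=Σ⁻¹μ = [0.5618  3.1191  0.1072]
h=Σ⁻¹𝟙 = [7.6721  13.2003  7.3251]
a=μᵀg=0.656304  b=𝟙ᵀg=3.788029  c=𝟙ᵀh=28.197514  D=ac−b²=4.156990
λ₁=(c·0.179−b)/D = (28.197514·0.179−3.788029)/4.156990 = 0.302942
λ₂=(a−b·0.179)/D = (0.656304−3.788029·0.179)/4.156990 = -0.005233
w* = 0.302942·g + -0.005233·h:
  w_0 = 0.302942·0.5618 + -0.005233·7.6721 = 0.1300  (Unilever)
  w_1 = 0.302942·3.1191 + -0.005233·13.2003 = 0.8758  (JPMorgan)
  w_2 = 0.302942·0.1072 + -0.005233·7.3251 = -0.0059  (Kellogg)
Σw_i=1.0000  μᵀw=0.1790
σ²=wᵀΣw=λ₁·μ_p+λ₂ = 0.302942·0.179 + -0.005233 = 0.048994 ≈ 0.0490

JPMorgan (0.8758)


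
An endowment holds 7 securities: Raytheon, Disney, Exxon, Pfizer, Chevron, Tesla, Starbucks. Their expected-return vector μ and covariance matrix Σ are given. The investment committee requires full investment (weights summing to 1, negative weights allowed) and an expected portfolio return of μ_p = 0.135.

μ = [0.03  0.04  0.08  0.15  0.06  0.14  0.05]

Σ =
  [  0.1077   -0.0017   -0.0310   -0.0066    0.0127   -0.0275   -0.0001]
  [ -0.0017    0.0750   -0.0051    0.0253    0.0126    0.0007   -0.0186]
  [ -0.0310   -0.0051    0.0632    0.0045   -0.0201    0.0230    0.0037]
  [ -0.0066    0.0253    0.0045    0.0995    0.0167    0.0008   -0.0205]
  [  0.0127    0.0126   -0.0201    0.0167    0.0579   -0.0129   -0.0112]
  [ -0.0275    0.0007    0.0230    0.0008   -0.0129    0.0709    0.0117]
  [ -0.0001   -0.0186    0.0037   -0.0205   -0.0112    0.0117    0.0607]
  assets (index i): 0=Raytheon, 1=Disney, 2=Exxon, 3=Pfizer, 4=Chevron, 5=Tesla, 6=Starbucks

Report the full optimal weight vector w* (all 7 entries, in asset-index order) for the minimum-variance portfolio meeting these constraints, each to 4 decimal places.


g=Σ⁻¹μ = [1.1109  0.1871  1.3975  1.4451  1.4957  2.0124  1.1738]
h=Σ⁻¹𝟙 = [18.1202  14.9011  27.3879  6.8462  25.0239  12.6334  23.8952]
a=μᵀg=0.799541  b=𝟙ᵀg=8.822484  c=𝟙ᵀh=128.807874  D=ac−b²=25.150954
λ₁=(c·0.135−b)/D = (128.807874·0.135−8.822484)/25.150954 = 0.340607
λ₂=(a−b·0.135)/D = (0.799541−8.822484·0.135)/25.150954 = -0.015566
w* = 0.340607·g + -0.015566·h:
  w_0 = 0.340607·1.1109 + -0.015566·18.1202 = 0.0963  (Raytheon)
  w_1 = 0.340607·0.1871 + -0.015566·14.9011 = -0.1682  (Disney)
  w_2 = 0.340607·1.3975 + -0.015566·27.3879 = 0.0497  (Exxon)
  w_3 = 0.340607·1.4451 + -0.015566·6.8462 = 0.3856  (Pfizer)
  w_4 = 0.340607·1.4957 + -0.015566·25.0239 = 0.1199  (Chevron)
  w_5 = 0.340607·2.0124 + -0.015566·12.6334 = 0.4888  (Tesla)
  w_6 = 0.340607·1.1738 + -0.015566·23.8952 = 0.0279  (Starbucks)
Σw_i=1.0000  μᵀw=0.1350
σ²=wᵀΣw=λ₁·μ_p+λ₂ = 0.340607·0.135 + -0.015566 = 0.030416 ≈ 0.0304

0.0963  -0.1682  0.0497  0.3856  0.1199  0.4888  0.0279


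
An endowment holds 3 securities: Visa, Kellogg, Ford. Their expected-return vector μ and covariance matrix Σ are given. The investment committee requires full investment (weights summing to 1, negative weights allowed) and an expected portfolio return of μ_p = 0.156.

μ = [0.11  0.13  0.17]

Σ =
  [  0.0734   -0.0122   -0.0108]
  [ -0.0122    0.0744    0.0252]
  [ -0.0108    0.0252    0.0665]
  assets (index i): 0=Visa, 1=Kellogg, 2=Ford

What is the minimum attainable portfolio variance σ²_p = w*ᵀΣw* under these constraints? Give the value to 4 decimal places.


p=Σ⁻¹μ = [2.0643  1.2693  2.4106]
q=Σ⁻¹𝟙 = [17.5563  11.7715  13.4281]
a=μᵀp=0.801894  b=𝟙ᵀp=5.744265  c=𝟙ᵀq=42.755917  D=ac−b²=1.289138
λ₁=(c·0.156−b)/D = (42.755917·0.156−5.744265)/1.289138 = 0.718044
λ₂=(a−b·0.156)/D = (0.801894−5.744265·0.156)/1.289138 = -0.073081
w* = 0.718044·p + -0.073081·q:
  w_0 = 0.718044·2.0643 + -0.073081·17.5563 = 0.1992  (Visa)
  w_1 = 0.718044·1.2693 + -0.073081·11.7715 = 0.0511  (Kellogg)
  w_2 = 0.718044·2.4106 + -0.073081·13.4281 = 0.7496  (Ford)
Σw_i=1.0000  μᵀw=0.1560
σ²=wᵀΣw=λ₁·μ_p+λ₂ = 0.718044·0.156 + -0.073081 = 0.038934 ≈ 0.0389

0.0389


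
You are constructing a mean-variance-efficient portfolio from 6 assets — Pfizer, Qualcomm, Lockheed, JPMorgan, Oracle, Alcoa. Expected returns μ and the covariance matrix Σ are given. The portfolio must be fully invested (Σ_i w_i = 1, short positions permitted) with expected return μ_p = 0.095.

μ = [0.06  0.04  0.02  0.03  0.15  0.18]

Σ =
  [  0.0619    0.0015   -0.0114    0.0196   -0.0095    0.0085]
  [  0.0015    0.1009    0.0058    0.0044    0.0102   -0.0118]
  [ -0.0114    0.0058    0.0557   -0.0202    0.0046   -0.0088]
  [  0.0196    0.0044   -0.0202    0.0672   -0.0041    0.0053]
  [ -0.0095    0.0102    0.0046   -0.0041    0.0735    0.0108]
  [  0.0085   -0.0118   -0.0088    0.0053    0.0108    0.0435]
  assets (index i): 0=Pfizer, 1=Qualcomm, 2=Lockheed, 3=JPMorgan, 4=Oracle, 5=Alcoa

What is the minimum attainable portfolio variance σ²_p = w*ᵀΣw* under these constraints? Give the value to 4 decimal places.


0.0103

p=Σ⁻¹μ = [0.7266  0.6379  1.0590  0.2816  1.4080  3.9993]
q=Σ⁻¹𝟙 = [13.9066  9.0761  29.2812  17.7294  9.7626  24.0727]
a=μᵀp=1.029820  b=𝟙ᵀp=8.112426  c=𝟙ᵀq=103.828611  D=ac−b²=41.113283
λ₁=(c·0.095−b)/D = (103.828611·0.095−8.112426)/41.113283 = 0.042597
λ₂=(a−b·0.095)/D = (1.029820−8.112426·0.095)/41.113283 = 0.006303
w* = 0.042597·p + 0.006303·q:
  w_0 = 0.042597·0.7266 + 0.006303·13.9066 = 0.1186  (Pfizer)
  w_1 = 0.042597·0.6379 + 0.006303·9.0761 = 0.0844  (Qualcomm)
  w_2 = 0.042597·1.0590 + 0.006303·29.2812 = 0.2297  (Lockheed)
  w_3 = 0.042597·0.2816 + 0.006303·17.7294 = 0.1237  (JPMorgan)
  w_4 = 0.042597·1.4080 + 0.006303·9.7626 = 0.1215  (Oracle)
  w_5 = 0.042597·3.9993 + 0.006303·24.0727 = 0.3221  (Alcoa)
Σw_i=1.0000  μᵀw=0.0950
σ²=wᵀΣw=λ₁·μ_p+λ₂ = 0.042597·0.095 + 0.006303 = 0.010350 ≈ 0.0103


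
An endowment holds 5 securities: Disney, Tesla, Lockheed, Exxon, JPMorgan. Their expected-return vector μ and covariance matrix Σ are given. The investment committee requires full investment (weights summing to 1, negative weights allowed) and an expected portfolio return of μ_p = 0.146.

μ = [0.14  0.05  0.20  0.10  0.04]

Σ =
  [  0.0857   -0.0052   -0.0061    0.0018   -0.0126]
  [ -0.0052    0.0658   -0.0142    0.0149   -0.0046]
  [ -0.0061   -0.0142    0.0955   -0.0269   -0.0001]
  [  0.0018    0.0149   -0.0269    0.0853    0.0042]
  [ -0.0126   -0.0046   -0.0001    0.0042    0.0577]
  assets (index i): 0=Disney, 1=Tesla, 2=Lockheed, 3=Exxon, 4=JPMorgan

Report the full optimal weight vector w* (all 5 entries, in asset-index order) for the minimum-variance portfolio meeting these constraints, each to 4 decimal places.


u=Σ⁻¹μ = [2.0411  1.2240  2.9086  1.7779  1.1122]
v=Σ⁻¹𝟙 = [17.0282  19.0778  17.9767  12.6330  21.6820]
a=μᵀu=1.150947  b=𝟙ᵀu=9.063761  c=𝟙ᵀv=88.397760  D=ac−b²=19.589352
λ₁=(c·0.146−b)/D = (88.397760·0.146−9.063761)/19.589352 = 0.196143
λ₂=(a−b·0.146)/D = (1.150947−9.063761·0.146)/19.589352 = -0.008799
w* = 0.196143·u + -0.008799·v:
  w_0 = 0.196143·2.0411 + -0.008799·17.0282 = 0.2505  (Disney)
  w_1 = 0.196143·1.2240 + -0.008799·19.0778 = 0.0722  (Tesla)
  w_2 = 0.196143·2.9086 + -0.008799·17.9767 = 0.4123  (Lockheed)
  w_3 = 0.196143·1.7779 + -0.008799·12.6330 = 0.2376  (Exxon)
  w_4 = 0.196143·1.1122 + -0.008799·21.6820 = 0.0274  (JPMorgan)
Σw_i=1.0000  μᵀw=0.1460
σ²=wᵀΣw=λ₁·μ_p+λ₂ = 0.196143·0.146 + -0.008799 = 0.019838 ≈ 0.0198

0.2505  0.0722  0.4123  0.2376  0.0274


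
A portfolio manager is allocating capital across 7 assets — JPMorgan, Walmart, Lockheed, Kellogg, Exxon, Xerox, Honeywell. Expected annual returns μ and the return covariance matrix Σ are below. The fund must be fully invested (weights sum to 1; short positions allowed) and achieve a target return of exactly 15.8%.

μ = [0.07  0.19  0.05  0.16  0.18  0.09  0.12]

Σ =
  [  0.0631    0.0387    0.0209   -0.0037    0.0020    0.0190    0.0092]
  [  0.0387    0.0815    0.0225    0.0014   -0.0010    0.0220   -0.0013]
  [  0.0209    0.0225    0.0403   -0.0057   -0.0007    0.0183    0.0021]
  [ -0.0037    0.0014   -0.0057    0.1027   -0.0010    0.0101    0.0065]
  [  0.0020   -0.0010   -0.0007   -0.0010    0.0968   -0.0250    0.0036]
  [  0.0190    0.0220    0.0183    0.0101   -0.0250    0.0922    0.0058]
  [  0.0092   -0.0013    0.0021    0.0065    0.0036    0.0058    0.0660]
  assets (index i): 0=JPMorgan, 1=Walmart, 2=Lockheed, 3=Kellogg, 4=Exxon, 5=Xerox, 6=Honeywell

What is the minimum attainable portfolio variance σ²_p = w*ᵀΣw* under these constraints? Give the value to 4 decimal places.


0.0196

p=Σ⁻¹μ = [-0.9864  2.5809  0.0523  1.3184  2.0818  0.8672  1.6852]
q=Σ⁻¹𝟙 = [3.8314  3.6185  18.5966  9.5391  11.8680  6.9263  11.9015]
a=μᵀp=1.289904  b=𝟙ᵀp=7.599592  c=𝟙ᵀq=66.281435  D=ac−b²=27.742898
λ₁=(c·0.158−b)/D = (66.281435·0.158−7.599592)/27.742898 = 0.103554
λ₂=(a−b·0.158)/D = (1.289904−7.599592·0.158)/27.742898 = 0.003214
w* = 0.103554·p + 0.003214·q:
  w_0 = 0.103554·-0.9864 + 0.003214·3.8314 = -0.0898  (JPMorgan)
  w_1 = 0.103554·2.5809 + 0.003214·3.6185 = 0.2789  (Walmart)
  w_2 = 0.103554·0.0523 + 0.003214·18.5966 = 0.0652  (Lockheed)
  w_3 = 0.103554·1.3184 + 0.003214·9.5391 = 0.1672  (Kellogg)
  w_4 = 0.103554·2.0818 + 0.003214·11.8680 = 0.2537  (Exxon)
  w_5 = 0.103554·0.8672 + 0.003214·6.9263 = 0.1121  (Xerox)
  w_6 = 0.103554·1.6852 + 0.003214·11.9015 = 0.2128  (Honeywell)
Σw_i=1.0000  μᵀw=0.1580
σ²=wᵀΣw=λ₁·μ_p+λ₂ = 0.103554·0.158 + 0.003214 = 0.019576 ≈ 0.0196


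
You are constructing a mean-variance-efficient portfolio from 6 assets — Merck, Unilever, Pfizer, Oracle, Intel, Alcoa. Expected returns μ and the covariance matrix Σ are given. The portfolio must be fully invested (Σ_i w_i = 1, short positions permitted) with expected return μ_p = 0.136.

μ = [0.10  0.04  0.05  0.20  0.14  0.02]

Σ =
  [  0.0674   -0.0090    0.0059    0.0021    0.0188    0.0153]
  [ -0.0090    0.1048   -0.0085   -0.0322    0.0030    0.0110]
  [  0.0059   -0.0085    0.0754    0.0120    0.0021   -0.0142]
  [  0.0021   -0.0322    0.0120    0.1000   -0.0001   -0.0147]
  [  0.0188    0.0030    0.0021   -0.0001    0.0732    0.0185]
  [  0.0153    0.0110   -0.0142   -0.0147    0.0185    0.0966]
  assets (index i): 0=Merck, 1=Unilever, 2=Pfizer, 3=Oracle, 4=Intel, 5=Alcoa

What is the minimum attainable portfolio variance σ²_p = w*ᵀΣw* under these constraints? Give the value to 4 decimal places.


0.0216

u=Σ⁻¹μ = [1.1031  1.1681  0.2943  2.3182  1.5778  -0.0068]
v=Σ⁻¹𝟙 = [10.9136  14.7438  13.4026  14.3391  7.4449  9.6709]
a=μᵀu=0.856156  b=𝟙ᵀu=6.454764  c=𝟙ᵀv=70.514890  D=ac−b²=18.707735
λ₁=(c·0.136−b)/D = (70.514890·0.136−6.454764)/18.707735 = 0.167592
λ₂=(a−b·0.136)/D = (0.856156−6.454764·0.136)/18.707735 = -0.001160
w* = 0.167592·u + -0.001160·v:
  w_0 = 0.167592·1.1031 + -0.001160·10.9136 = 0.1722  (Merck)
  w_1 = 0.167592·1.1681 + -0.001160·14.7438 = 0.1787  (Unilever)
  w_2 = 0.167592·0.2943 + -0.001160·13.4026 = 0.0338  (Pfizer)
  w_3 = 0.167592·2.3182 + -0.001160·14.3391 = 0.3719  (Oracle)
  w_4 = 0.167592·1.5778 + -0.001160·7.4449 = 0.2558  (Intel)
  w_5 = 0.167592·-0.0068 + -0.001160·9.6709 = -0.0124  (Alcoa)
Σw_i=1.0000  μᵀw=0.1360
σ²=wᵀΣw=λ₁·μ_p+λ₂ = 0.167592·0.136 + -0.001160 = 0.021633 ≈ 0.0216


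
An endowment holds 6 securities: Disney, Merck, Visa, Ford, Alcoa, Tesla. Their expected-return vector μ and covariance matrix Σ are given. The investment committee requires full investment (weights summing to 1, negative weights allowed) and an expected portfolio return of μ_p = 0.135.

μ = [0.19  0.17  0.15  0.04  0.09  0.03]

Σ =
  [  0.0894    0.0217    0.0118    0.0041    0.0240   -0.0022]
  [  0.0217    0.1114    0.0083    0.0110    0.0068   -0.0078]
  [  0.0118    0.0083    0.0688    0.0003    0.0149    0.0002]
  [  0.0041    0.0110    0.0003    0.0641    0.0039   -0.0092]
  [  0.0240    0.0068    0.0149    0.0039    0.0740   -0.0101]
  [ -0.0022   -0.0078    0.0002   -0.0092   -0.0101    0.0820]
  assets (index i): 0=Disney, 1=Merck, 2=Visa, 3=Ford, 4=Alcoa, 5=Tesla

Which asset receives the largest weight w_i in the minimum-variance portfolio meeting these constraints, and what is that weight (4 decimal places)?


Visa (0.2868)

u=Σ⁻¹μ = [1.5449  1.0797  1.7098  0.3966  0.3315  0.5912]
v=Σ⁻¹𝟙 = [5.1632  6.1004  10.5233  15.8255  10.5035  15.9575]
a=μᵀu=0.796978  b=𝟙ᵀu=5.653611  c=𝟙ᵀv=64.073300  D=ac−b²=19.101719
λ₁=(c·0.135−b)/D = (64.073300·0.135−5.653611)/19.101719 = 0.156859
λ₂=(a−b·0.135)/D = (0.796978−5.653611·0.135)/19.101719 = 0.001766
w* = 0.156859·u + 0.001766·v:
  w_0 = 0.156859·1.5449 + 0.001766·5.1632 = 0.2515  (Disney)
  w_1 = 0.156859·1.0797 + 0.001766·6.1004 = 0.1801  (Merck)
  w_2 = 0.156859·1.7098 + 0.001766·10.5233 = 0.2868  (Visa)
  w_3 = 0.156859·0.3966 + 0.001766·15.8255 = 0.0902  (Ford)
  w_4 = 0.156859·0.3315 + 0.001766·10.5035 = 0.0705  (Alcoa)
  w_5 = 0.156859·0.5912 + 0.001766·15.9575 = 0.1209  (Tesla)
Σw_i=1.0000  μᵀw=0.1350
σ²=wᵀΣw=λ₁·μ_p+λ₂ = 0.156859·0.135 + 0.001766 = 0.022942 ≈ 0.0229


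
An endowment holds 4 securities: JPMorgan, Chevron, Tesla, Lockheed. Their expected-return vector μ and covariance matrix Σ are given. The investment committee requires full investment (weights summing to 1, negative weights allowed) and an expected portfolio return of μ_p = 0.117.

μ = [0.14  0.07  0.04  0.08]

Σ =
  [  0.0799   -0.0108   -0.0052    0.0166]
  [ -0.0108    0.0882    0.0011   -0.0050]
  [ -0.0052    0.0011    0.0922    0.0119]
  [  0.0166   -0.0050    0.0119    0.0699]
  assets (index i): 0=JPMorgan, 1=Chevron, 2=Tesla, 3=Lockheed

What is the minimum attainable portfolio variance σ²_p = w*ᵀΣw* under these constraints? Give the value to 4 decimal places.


p=Σ⁻¹μ = [1.7706  1.0463  0.4275  0.7261]
q=Σ⁻¹𝟙 = [12.7934  13.3751  10.0510  10.5136]
a=μᵀp=0.396308  b=𝟙ᵀp=3.970452  c=𝟙ᵀq=46.732994  D=ac−b²=2.756196
λ₁=(c·0.117−b)/D = (46.732994·0.117−3.970452)/2.756196 = 0.543252
λ₂=(a−b·0.117)/D = (0.396308−3.970452·0.117)/2.756196 = -0.024757
w* = 0.543252·p + -0.024757·q:
  w_0 = 0.543252·1.7706 + -0.024757·12.7934 = 0.6452  (JPMorgan)
  w_1 = 0.543252·1.0463 + -0.024757·13.3751 = 0.2373  (Chevron)
  w_2 = 0.543252·0.4275 + -0.024757·10.0510 = -0.0166  (Tesla)
  w_3 = 0.543252·0.7261 + -0.024757·10.5136 = 0.1342  (Lockheed)
Σw_i=1.0000  μᵀw=0.1170
σ²=wᵀΣw=λ₁·μ_p+λ₂ = 0.543252·0.117 + -0.024757 = 0.038804 ≈ 0.0388

0.0388


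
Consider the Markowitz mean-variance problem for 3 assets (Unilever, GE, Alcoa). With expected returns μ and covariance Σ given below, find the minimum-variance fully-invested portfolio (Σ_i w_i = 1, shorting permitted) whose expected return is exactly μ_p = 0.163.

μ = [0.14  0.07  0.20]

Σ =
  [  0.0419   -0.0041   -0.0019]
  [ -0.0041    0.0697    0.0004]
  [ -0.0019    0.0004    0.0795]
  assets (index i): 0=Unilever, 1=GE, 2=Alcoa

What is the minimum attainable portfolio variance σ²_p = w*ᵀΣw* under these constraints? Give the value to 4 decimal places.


0.0255

p=Σ⁻¹μ = [3.5764  1.1998  2.5952]
q=Σ⁻¹𝟙 = [26.0076  15.8018  13.1207]
a=μᵀp=1.103709  b=𝟙ᵀp=7.371316  c=𝟙ᵀq=54.929989  D=ac−b²=6.290416
λ₁=(c·0.163−b)/D = (54.929989·0.163−7.371316)/6.290416 = 0.251537
λ₂=(a−b·0.163)/D = (1.103709−7.371316·0.163)/6.290416 = -0.015550
w* = 0.251537·p + -0.015550·q:
  w_0 = 0.251537·3.5764 + -0.015550·26.0076 = 0.4952  (Unilever)
  w_1 = 0.251537·1.1998 + -0.015550·15.8018 = 0.0561  (GE)
  w_2 = 0.251537·2.5952 + -0.015550·13.1207 = 0.4488  (Alcoa)
Σw_i=1.0000  μᵀw=0.1630
σ²=wᵀΣw=λ₁·μ_p+λ₂ = 0.251537·0.163 + -0.015550 = 0.025451 ≈ 0.0255


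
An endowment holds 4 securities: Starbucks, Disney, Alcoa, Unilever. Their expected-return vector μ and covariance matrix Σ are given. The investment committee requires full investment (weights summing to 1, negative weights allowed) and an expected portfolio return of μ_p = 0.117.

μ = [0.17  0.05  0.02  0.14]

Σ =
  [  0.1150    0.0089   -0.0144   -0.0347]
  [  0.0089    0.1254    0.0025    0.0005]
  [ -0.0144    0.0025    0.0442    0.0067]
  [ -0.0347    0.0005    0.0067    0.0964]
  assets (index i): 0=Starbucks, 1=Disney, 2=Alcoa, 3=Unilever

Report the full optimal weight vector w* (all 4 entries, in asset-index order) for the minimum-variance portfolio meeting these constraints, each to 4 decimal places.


u=Σ⁻¹μ = [2.2284  0.2152  0.8335  2.1954]
v=Σ⁻¹𝟙 = [15.6568  6.3039  25.2126  14.2242]
a=μᵀu=0.713611  b=𝟙ᵀu=5.472504  c=𝟙ᵀv=61.397583  D=ac−b²=13.865706
λ₁=(c·0.117−b)/D = (61.397583·0.117−5.472504)/13.865706 = 0.123399
λ₂=(a−b·0.117)/D = (0.713611−5.472504·0.117)/13.865706 = 0.005288
w* = 0.123399·u + 0.005288·v:
  w_0 = 0.123399·2.2284 + 0.005288·15.6568 = 0.3578  (Starbucks)
  w_1 = 0.123399·0.2152 + 0.005288·6.3039 = 0.0599  (Disney)
  w_2 = 0.123399·0.8335 + 0.005288·25.2126 = 0.2362  (Alcoa)
  w_3 = 0.123399·2.1954 + 0.005288·14.2242 = 0.3461  (Unilever)
Σw_i=1.0000  μᵀw=0.1170
σ²=wᵀΣw=λ₁·μ_p+λ₂ = 0.123399·0.117 + 0.005288 = 0.019726 ≈ 0.0197

0.3578  0.0599  0.2362  0.3461


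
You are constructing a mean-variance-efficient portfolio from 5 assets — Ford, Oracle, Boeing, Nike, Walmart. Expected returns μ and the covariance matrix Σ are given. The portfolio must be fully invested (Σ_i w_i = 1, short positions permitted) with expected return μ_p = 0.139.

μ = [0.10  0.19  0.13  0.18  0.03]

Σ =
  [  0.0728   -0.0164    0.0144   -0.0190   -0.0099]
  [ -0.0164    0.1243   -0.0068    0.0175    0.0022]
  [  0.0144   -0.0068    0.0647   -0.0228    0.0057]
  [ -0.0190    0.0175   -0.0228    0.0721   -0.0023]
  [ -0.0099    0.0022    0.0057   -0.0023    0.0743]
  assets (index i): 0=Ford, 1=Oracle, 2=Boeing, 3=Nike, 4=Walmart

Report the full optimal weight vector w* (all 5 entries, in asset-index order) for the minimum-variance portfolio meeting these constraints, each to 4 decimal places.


0.2094  0.1245  0.2588  0.3236  0.0837

p=Σ⁻¹μ = [2.1478  1.4481  2.9234  3.6526  0.5359]
q=Σ⁻¹𝟙 = [20.0729  8.1288  18.8309  23.6254  15.1795]
a=μᵀp=1.543503  b=𝟙ᵀp=10.707730  c=𝟙ᵀq=85.837512  D=ac−b²=17.835004
λ₁=(c·0.139−b)/D = (85.837512·0.139−10.707730)/17.835004 = 0.068611
λ₂=(a−b·0.139)/D = (1.543503−10.707730·0.139)/17.835004 = 0.003091
w* = 0.068611·p + 0.003091·q:
  w_0 = 0.068611·2.1478 + 0.003091·20.0729 = 0.2094  (Ford)
  w_1 = 0.068611·1.4481 + 0.003091·8.1288 = 0.1245  (Oracle)
  w_2 = 0.068611·2.9234 + 0.003091·18.8309 = 0.2588  (Boeing)
  w_3 = 0.068611·3.6526 + 0.003091·23.6254 = 0.3236  (Nike)
  w_4 = 0.068611·0.5359 + 0.003091·15.1795 = 0.0837  (Walmart)
Σw_i=1.0000  μᵀw=0.1390
σ²=wᵀΣw=λ₁·μ_p+λ₂ = 0.068611·0.139 + 0.003091 = 0.012628 ≈ 0.0126


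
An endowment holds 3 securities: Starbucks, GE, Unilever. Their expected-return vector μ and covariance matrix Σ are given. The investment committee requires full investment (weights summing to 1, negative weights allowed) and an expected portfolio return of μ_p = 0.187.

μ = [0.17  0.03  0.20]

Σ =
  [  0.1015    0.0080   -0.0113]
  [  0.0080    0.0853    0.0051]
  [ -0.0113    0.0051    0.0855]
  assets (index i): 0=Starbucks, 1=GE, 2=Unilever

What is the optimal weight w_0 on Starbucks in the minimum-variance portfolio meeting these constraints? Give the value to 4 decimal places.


0.4300

g=Σ⁻¹μ = [1.9631  0.0123  2.5979]
h=Σ⁻¹𝟙 = [10.4538  9.9967  12.4812]
a=μᵀg=0.853682  b=𝟙ᵀg=4.573299  c=𝟙ᵀh=32.931731  D=ac−b²=7.198159
λ₁=(c·0.187−b)/D = (32.931731·0.187−4.573299)/7.198159 = 0.220186
λ₂=(a−b·0.187)/D = (0.853682−4.573299·0.187)/7.198159 = -0.000212
w* = 0.220186·g + -0.000212·h:
  w_0 = 0.220186·1.9631 + -0.000212·10.4538 = 0.4300  (Starbucks)
  w_1 = 0.220186·0.0123 + -0.000212·9.9967 = 0.0006  (GE)
  w_2 = 0.220186·2.5979 + -0.000212·12.4812 = 0.5694  (Unilever)
Σw_i=1.0000  μᵀw=0.1870
σ²=wᵀΣw=λ₁·μ_p+λ₂ = 0.220186·0.187 + -0.000212 = 0.040963 ≈ 0.0410


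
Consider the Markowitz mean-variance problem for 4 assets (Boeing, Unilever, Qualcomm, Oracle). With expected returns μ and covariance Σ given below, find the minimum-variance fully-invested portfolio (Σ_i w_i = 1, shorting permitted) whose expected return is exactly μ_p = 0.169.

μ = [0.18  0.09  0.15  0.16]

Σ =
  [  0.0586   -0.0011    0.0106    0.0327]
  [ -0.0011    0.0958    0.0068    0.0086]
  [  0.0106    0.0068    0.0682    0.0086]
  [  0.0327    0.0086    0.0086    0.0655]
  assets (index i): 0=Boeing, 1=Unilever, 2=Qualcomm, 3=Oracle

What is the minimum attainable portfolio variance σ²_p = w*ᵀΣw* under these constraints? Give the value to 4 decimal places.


0.0358

x=Σ⁻¹μ = [2.2186  0.7563  1.6507  1.0191]
y=Σ⁻¹𝟙 = [11.3563  9.1575  11.1099  6.9366]
a=μᵀx=0.878072  b=𝟙ᵀx=5.644662  c=𝟙ᵀy=38.560378  D=ac−b²=1.996564
λ₁=(c·0.169−b)/D = (38.560378·0.169−5.644662)/1.996564 = 0.436771
λ₂=(a−b·0.169)/D = (0.878072−5.644662·0.169)/1.996564 = -0.038003
w* = 0.436771·x + -0.038003·y:
  w_0 = 0.436771·2.2186 + -0.038003·11.3563 = 0.5374  (Boeing)
  w_1 = 0.436771·0.7563 + -0.038003·9.1575 = -0.0177  (Unilever)
  w_2 = 0.436771·1.6507 + -0.038003·11.1099 = 0.2988  (Qualcomm)
  w_3 = 0.436771·1.0191 + -0.038003·6.9366 = 0.1815  (Oracle)
Σw_i=1.0000  μᵀw=0.1690
σ²=wᵀΣw=λ₁·μ_p+λ₂ = 0.436771·0.169 + -0.038003 = 0.035811 ≈ 0.0358


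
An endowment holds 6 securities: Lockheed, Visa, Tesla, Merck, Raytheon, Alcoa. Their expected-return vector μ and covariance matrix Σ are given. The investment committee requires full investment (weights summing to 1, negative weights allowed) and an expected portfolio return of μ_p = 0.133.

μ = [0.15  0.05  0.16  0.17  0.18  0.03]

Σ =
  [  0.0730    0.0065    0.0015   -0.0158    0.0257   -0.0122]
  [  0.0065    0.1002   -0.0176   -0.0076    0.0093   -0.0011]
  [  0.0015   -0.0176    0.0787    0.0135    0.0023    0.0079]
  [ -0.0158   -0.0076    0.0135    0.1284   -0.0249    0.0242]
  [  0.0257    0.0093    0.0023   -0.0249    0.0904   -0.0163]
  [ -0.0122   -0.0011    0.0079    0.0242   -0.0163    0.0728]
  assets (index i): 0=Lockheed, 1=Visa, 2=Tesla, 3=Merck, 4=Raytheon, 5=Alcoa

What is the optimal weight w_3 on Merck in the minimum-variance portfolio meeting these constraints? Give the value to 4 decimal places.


0.1610

p=Σ⁻¹μ = [1.7124  0.6507  1.7609  1.6888  1.9277  0.3880]
q=Σ⁻¹𝟙 = [12.8510  10.9812  11.7465  8.1542  10.8400  14.4976]
a=μᵀp=1.216860  b=𝟙ᵀp=8.128488  c=𝟙ᵀq=69.070446  D=ac−b²=17.976722
λ₁=(c·0.133−b)/D = (69.070446·0.133−8.128488)/17.976722 = 0.058847
λ₂=(a−b·0.133)/D = (1.216860−8.128488·0.133)/17.976722 = 0.007553
w* = 0.058847·p + 0.007553·q:
  w_0 = 0.058847·1.7124 + 0.007553·12.8510 = 0.1978  (Lockheed)
  w_1 = 0.058847·0.6507 + 0.007553·10.9812 = 0.1212  (Visa)
  w_2 = 0.058847·1.7609 + 0.007553·11.7465 = 0.1923  (Tesla)
  w_3 = 0.058847·1.6888 + 0.007553·8.1542 = 0.1610  (Merck)
  w_4 = 0.058847·1.9277 + 0.007553·10.8400 = 0.1953  (Raytheon)
  w_5 = 0.058847·0.3880 + 0.007553·14.4976 = 0.1323  (Alcoa)
Σw_i=1.0000  μᵀw=0.1330
σ²=wᵀΣw=λ₁·μ_p+λ₂ = 0.058847·0.133 + 0.007553 = 0.015379 ≈ 0.0154


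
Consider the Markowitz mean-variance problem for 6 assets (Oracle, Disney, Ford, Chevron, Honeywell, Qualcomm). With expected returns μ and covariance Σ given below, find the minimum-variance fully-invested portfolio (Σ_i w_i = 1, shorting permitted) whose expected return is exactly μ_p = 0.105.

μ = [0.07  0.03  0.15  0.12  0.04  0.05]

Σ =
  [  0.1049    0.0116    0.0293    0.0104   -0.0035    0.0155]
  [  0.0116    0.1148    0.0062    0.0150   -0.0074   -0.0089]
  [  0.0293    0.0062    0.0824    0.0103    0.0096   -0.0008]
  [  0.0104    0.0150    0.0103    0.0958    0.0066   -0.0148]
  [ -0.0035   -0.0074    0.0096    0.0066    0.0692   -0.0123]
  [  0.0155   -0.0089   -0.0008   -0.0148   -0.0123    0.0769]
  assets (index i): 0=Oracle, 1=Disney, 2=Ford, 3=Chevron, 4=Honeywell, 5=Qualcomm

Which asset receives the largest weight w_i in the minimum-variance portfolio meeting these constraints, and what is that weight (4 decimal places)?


p=Σ⁻¹μ = [-0.0551  0.1273  1.6424  1.1857  0.4237  0.9891]
q=Σ⁻¹𝟙 = [3.4644  9.2175  7.2343  9.4531  16.9007  17.9702]
a=μᵀp=0.455011  b=𝟙ᵀp=4.313092  c=𝟙ᵀq=64.240192  D=ac−b²=10.627245
λ₁=(c·0.105−b)/D = (64.240192·0.105−4.313092)/10.627245 = 0.228858
λ₂=(a−b·0.105)/D = (0.455011−4.313092·0.105)/10.627245 = 0.000201
w* = 0.228858·p + 0.000201·q:
  w_0 = 0.228858·-0.0551 + 0.000201·3.4644 = -0.0119  (Oracle)
  w_1 = 0.228858·0.1273 + 0.000201·9.2175 = 0.0310  (Disney)
  w_2 = 0.228858·1.6424 + 0.000201·7.2343 = 0.3773  (Ford)
  w_3 = 0.228858·1.1857 + 0.000201·9.4531 = 0.2733  (Chevron)
  w_4 = 0.228858·0.4237 + 0.000201·16.9007 = 0.1004  (Honeywell)
  w_5 = 0.228858·0.9891 + 0.000201·17.9702 = 0.2300  (Qualcomm)
Σw_i=1.0000  μᵀw=0.1050
σ²=wᵀΣw=λ₁·μ_p+λ₂ = 0.228858·0.105 + 0.000201 = 0.024231 ≈ 0.0242

Ford (0.3773)
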